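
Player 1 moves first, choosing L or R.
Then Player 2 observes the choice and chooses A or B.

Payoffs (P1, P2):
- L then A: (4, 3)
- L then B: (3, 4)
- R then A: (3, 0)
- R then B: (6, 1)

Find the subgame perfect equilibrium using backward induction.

P1 plays R, P2 plays B after L and B after R; Payoff (6, 1)

Work:
Backward induction:
After L: P2 chooses B → P1 gets 3
After R: P2 chooses B → P1 gets 6
P1 chooses R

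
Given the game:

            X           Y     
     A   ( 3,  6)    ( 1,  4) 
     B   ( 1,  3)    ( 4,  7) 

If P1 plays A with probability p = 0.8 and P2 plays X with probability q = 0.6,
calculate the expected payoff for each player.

E[P1] = 2.2, E[P2] = 5.08

Work:
E[P1] = p·q·π₁(A,X) + p·(1-q)·π₁(A,Y) + (1-p)·q·π₁(B,X) + (1-p)·(1-q)·π₁(B,Y)
= 0.8·0.6·3 + 0.8·0.4·1 + 0.2·0.6·1 + 0.2·0.4·4
= 2.2

E[P2] = 5.08 (similar calculation)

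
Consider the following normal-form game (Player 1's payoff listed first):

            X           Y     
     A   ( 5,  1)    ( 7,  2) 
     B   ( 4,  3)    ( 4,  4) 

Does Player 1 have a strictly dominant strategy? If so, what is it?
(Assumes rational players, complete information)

Yes, Player 1's strictly dominant strategy is A

Work:
A strategy strictly dominates another if it gives a strictly higher payoff against every opponent action. Compare each pair of P1's strategies column-by-column:
  A vs B: [5 vs 4, 7 vs 4] → A strictly dominates B
  B vs A: [4 vs 5, 4 vs 7] → B does not strictly dominate A (column X: 4 ≤ 5)
A strictly dominates every other strategy → strictly dominant.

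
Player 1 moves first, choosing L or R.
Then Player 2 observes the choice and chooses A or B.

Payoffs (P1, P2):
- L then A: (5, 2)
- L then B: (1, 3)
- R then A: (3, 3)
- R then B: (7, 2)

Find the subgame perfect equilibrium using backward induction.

P1 plays R, P2 plays B after L and A after R; Payoff (3, 3)

Work:
Backward induction:
After L: P2 chooses B → P1 gets 1
After R: P2 chooses A → P1 gets 3
P1 chooses R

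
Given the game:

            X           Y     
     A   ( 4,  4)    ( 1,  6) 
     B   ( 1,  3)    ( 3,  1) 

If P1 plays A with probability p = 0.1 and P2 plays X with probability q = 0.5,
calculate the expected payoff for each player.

E[P1] = 2.05, E[P2] = 2.3

Work:
E[P1] = p·q·π₁(A,X) + p·(1-q)·π₁(A,Y) + (1-p)·q·π₁(B,X) + (1-p)·(1-q)·π₁(B,Y)
= 0.1·0.5·4 + 0.1·0.5·1 + 0.9·0.5·1 + 0.9·0.5·3
= 2.05

E[P2] = 2.3 (similar calculation)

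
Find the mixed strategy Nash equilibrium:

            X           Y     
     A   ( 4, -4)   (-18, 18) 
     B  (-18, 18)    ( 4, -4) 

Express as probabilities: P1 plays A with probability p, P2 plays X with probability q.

p = 0.5, q = 0.5

Work:
Find probabilities that make opponent indifferent:
P2 chooses q to make P1 indifferent between A and B
P1 chooses p to make P2 indifferent between X and Y
Mixed NE: P1 plays (A: 0.5, B: 0.5), P2 plays (X: 0.5, Y: 0.5)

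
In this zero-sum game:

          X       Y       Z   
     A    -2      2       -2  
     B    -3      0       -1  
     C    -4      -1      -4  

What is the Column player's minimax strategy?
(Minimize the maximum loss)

Column should play X, value = -2

Work:
Column player minimizes Row's maximum payoff:
Column X: max payoff to Row = -2
Column Y: max payoff to Row = 2
Column Z: max payoff to Row = -1
Minimum is -2, achieved by column X.
Minimax strategy: X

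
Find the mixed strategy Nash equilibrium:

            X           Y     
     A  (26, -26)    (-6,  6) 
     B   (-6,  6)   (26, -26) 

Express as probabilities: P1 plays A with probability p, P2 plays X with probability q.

p = 0.5, q = 0.5

Work:
Find probabilities that make opponent indifferent:
P2 chooses q to make P1 indifferent between A and B
P1 chooses p to make P2 indifferent between X and Y
Mixed NE: P1 plays (A: 0.5, B: 0.5), P2 plays (X: 0.5, Y: 0.5)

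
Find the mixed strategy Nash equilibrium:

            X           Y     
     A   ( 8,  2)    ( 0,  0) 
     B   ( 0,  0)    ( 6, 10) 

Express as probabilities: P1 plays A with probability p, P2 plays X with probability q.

p = 0.8333, q = 0.4286

Work:
Find probabilities that make opponent indifferent:
P2 chooses q to make P1 indifferent between A and B
P1 chooses p to make P2 indifferent between X and Y
Mixed NE: P1 plays (A: 0.8333, B: 0.1667), P2 plays (X: 0.4286, Y: 0.5714)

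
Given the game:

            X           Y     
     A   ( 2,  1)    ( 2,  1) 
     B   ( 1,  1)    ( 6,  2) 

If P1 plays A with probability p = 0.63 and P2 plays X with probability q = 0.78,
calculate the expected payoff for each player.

E[P1] = 2.037, E[P2] = 1.0814

Work:
E[P1] = p·q·π₁(A,X) + p·(1-q)·π₁(A,Y) + (1-p)·q·π₁(B,X) + (1-p)·(1-q)·π₁(B,Y)
= 0.63·0.78·2 + 0.63·0.22·2 + 0.37·0.78·1 + 0.37·0.22·6
= 2.037

E[P2] = 1.0814 (similar calculation)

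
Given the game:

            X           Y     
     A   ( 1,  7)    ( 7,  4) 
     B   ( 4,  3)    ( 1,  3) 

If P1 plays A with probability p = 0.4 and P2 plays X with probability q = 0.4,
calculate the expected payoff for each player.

E[P1] = 3.16, E[P2] = 3.88

Work:
E[P1] = p·q·π₁(A,X) + p·(1-q)·π₁(A,Y) + (1-p)·q·π₁(B,X) + (1-p)·(1-q)·π₁(B,Y)
= 0.4·0.4·1 + 0.4·0.6·7 + 0.6·0.4·4 + 0.6·0.6·1
= 3.16

E[P2] = 3.88 (similar calculation)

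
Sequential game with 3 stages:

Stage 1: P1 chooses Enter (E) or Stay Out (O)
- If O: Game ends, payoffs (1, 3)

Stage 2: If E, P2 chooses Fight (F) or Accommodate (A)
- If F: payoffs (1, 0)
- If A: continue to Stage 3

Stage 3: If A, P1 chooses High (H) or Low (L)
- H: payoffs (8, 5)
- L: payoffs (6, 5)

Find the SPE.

SPE: (E, A, H); Outcome (8, 5)

Work:
Stage 3: P1 chooses H (8 vs 6)
Stage 2: P2: F->0, A->5 (anticipating H). Choose A
Stage 1: P1: O->1, E->8 (anticipating A, H). Choose E
SPE path: E -> A -> H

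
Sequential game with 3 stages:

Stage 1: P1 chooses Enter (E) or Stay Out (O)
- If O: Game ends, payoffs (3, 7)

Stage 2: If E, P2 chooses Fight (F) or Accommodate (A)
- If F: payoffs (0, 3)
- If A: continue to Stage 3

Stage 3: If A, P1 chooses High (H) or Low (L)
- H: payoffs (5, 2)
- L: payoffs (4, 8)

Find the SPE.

SPE: (O, F, H); Outcome (3, 7)

Work:
Stage 3: P1 chooses H (5 vs 4)
Stage 2: P2: F->3, A->2 (anticipating H). Choose F
Stage 1: P1: O->3, E->0 (anticipating F, H). Choose O
SPE path: O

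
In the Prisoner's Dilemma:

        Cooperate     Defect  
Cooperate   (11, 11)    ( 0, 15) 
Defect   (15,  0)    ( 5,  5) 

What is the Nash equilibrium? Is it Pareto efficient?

(Defect, Defect) is NE; not Pareto efficient

Work:
Defect dominates Cooperate for both players:
If P2 cooperates: Defect (15) > Cooperate (11)
If P2 defects: Defect (5) > Cooperate (0)
NE: (Defect, Defect) with payoff (5, 5)
But (Cooperate, Cooperate) = (11, 11) Pareto dominates (5, 5)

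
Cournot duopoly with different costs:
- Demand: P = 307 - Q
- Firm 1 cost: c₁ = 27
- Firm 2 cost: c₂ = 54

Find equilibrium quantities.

q₁* = 102.33, q₂* = 75.33

Work:
Reaction: q₁ = (307 - 27 - q₂)/2
Reaction: q₂ = (307 - 54 - q₁)/2
Solve simultaneously:
q₁* = (307 - 2×27 + 54)/3 = 102.33
q₂* = (307 - 2×54 + 27)/3 = 75.33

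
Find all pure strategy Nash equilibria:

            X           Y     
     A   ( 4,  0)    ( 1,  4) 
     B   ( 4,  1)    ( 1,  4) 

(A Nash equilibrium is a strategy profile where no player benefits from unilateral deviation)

Nash equilibrium: (A, Y), (B, Y)

Work:
Best responses:
  P1 vs X: payoffs [4, 4] → best response A/B (payoff 4)
  P1 vs Y: payoffs [1, 1] → best response A/B (payoff 1)
  P2 vs A: payoffs [0, 4] → best response Y (payoff 4)
  P2 vs B: payoffs [1, 4] → best response Y (payoff 4)
Mutual best responses: (A,Y), (B,Y) → Nash equilibria.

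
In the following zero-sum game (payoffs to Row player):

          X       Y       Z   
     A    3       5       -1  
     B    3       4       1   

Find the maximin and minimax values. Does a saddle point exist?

Maximin = 1, Minimax = 1, Saddle: True

Work:
Row minimums: [-1, 1] → maximin = 1
Column maximums: [3, 5, 1] → minimax = 1
Saddle point exists! Game value = 1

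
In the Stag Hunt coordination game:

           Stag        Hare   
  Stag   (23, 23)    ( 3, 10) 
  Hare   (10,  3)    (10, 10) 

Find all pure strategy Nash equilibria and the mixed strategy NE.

Pure NE: (Stag, Stag) and (Hare, Hare); Mixed NE: p = 0.35, q = 0.35

Work:
Check pure NE:
(Stag, Stag): (23, 23) - no unilateral deviation beneficial
(Hare, Hare): (10, 10) - no unilateral deviation beneficial
Mixed NE: P1 plays Stag with p = 0.35, P2 plays Stag with q = 0.35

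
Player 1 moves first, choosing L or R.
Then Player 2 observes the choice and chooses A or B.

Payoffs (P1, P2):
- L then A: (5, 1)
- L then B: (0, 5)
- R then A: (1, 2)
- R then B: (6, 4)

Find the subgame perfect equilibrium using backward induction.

P1 plays R, P2 plays B after L and B after R; Payoff (6, 4)

Work:
Backward induction:
After L: P2 chooses B → P1 gets 0
After R: P2 chooses B → P1 gets 6
P1 chooses R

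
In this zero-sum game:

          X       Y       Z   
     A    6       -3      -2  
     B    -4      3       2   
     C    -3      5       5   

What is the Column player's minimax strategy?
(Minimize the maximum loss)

Column should play Y or Z (all achieve the minimum), value = 5

Work:
Column player minimizes Row's maximum payoff:
Column X: max payoff to Row = 6
Column Y: max payoff to Row = 5
Column Z: max payoff to Row = 5
Minimum is 5, achieved by columns Y, Z (tied).
Each of Y or Z is a minimax strategy.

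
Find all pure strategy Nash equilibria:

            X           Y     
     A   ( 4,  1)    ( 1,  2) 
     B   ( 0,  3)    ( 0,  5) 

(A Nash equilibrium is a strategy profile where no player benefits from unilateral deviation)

Nash equilibrium: (A, Y)

Work:
Best responses:
  P1 vs X: payoffs [4, 0] → best response A (payoff 4)
  P1 vs Y: payoffs [1, 0] → best response A (payoff 1)
  P2 vs A: payoffs [1, 2] → best response Y (payoff 2)
  P2 vs B: payoffs [3, 5] → best response Y (payoff 5)
Mutual best responses: (A,Y) → Nash equilibria.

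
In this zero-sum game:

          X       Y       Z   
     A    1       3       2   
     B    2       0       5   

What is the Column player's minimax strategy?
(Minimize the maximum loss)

Column should play X, value = 2

Work:
Column player minimizes Row's maximum payoff:
Column X: max payoff to Row = 2
Column Y: max payoff to Row = 3
Column Z: max payoff to Row = 5
Minimum is 2, achieved by column X.
Minimax strategy: X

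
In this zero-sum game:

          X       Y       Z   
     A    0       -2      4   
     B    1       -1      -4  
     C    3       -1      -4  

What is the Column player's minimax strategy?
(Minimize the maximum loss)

Column should play Y, value = -1

Work:
Column player minimizes Row's maximum payoff:
Column X: max payoff to Row = 3
Column Y: max payoff to Row = -1
Column Z: max payoff to Row = 4
Minimum is -1, achieved by column Y.
Minimax strategy: Y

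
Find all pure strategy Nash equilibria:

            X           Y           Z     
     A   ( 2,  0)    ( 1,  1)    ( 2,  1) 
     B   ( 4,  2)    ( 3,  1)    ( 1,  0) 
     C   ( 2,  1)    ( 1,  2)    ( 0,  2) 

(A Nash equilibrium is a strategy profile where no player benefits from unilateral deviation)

Nash equilibrium: (A, Z), (B, X)

Work:
Best responses:
  P1 vs X: payoffs [2, 4, 2] → best response B (payoff 4)
  P1 vs Y: payoffs [1, 3, 1] → best response B (payoff 3)
  P1 vs Z: payoffs [2, 1, 0] → best response A (payoff 2)
  P2 vs A: payoffs [0, 1, 1] → best response Y/Z (payoff 1)
  P2 vs B: payoffs [2, 1, 0] → best response X (payoff 2)
  P2 vs C: payoffs [1, 2, 2] → best response Y/Z (payoff 2)
Mutual best responses: (A,Z), (B,X) → Nash equilibria.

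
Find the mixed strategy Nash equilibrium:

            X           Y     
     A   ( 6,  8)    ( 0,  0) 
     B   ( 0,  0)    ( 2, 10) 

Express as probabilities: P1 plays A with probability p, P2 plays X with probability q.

p = 0.5556, q = 0.25

Work:
Find probabilities that make opponent indifferent:
P2 chooses q to make P1 indifferent between A and B
P1 chooses p to make P2 indifferent between X and Y
Mixed NE: P1 plays (A: 0.5556, B: 0.4444), P2 plays (X: 0.25, Y: 0.75)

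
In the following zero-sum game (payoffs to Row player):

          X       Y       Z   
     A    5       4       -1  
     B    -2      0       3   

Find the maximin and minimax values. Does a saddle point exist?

Maximin = -1, Minimax = 3, Saddle: False

Work:
Row minimums: [-1, -2] → maximin = -1
Column maximums: [5, 4, 3] → minimax = 3
No saddle point (maximin ≠ minimax). Mixed strategy needed.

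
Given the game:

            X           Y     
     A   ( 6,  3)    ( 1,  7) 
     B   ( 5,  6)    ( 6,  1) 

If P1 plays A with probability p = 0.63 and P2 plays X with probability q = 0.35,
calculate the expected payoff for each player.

E[P1] = 3.823, E[P2] = 4.5455

Work:
E[P1] = p·q·π₁(A,X) + p·(1-q)·π₁(A,Y) + (1-p)·q·π₁(B,X) + (1-p)·(1-q)·π₁(B,Y)
= 0.63·0.35·6 + 0.63·0.65·1 + 0.37·0.35·5 + 0.37·0.65·6
= 3.823

E[P2] = 4.5455 (similar calculation)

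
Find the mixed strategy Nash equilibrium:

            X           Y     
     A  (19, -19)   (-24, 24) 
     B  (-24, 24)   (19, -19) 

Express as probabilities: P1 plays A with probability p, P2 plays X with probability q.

p = 0.5, q = 0.5

Work:
Find probabilities that make opponent indifferent:
P2 chooses q to make P1 indifferent between A and B
P1 chooses p to make P2 indifferent between X and Y
Mixed NE: P1 plays (A: 0.5, B: 0.5), P2 plays (X: 0.5, Y: 0.5)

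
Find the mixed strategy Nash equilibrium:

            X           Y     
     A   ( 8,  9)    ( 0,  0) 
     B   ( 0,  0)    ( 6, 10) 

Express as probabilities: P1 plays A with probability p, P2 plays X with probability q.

p = 0.5263, q = 0.4286

Work:
Find probabilities that make opponent indifferent:
P2 chooses q to make P1 indifferent between A and B
P1 chooses p to make P2 indifferent between X and Y
Mixed NE: P1 plays (A: 0.5263, B: 0.4737), P2 plays (X: 0.4286, Y: 0.5714)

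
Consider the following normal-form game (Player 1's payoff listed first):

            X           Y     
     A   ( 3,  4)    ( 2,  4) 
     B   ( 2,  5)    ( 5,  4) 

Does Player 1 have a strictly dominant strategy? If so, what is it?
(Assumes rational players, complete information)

No strictly dominant strategy exists for Player 1

Work:
A strategy strictly dominates another if it gives a strictly higher payoff against every opponent action. Compare each pair of P1's strategies column-by-column:
  A vs B: [3 vs 2, 2 vs 5] → A does not strictly dominate B (column Y: 2 ≤ 5)
  B vs A: [2 vs 3, 5 vs 2] → B does not strictly dominate A (column X: 2 ≤ 3)
No single strategy strictly dominates all others → no strictly dominant strategy.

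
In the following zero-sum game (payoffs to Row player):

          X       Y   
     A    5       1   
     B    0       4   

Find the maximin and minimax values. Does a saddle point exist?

Maximin = 1, Minimax = 4, Saddle: False

Work:
Row minimums: [1, 0] → maximin = 1
Column maximums: [5, 4] → minimax = 4
No saddle point (maximin ≠ minimax). Mixed strategy needed.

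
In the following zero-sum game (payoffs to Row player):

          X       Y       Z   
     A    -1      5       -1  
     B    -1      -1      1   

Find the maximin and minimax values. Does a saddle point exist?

Maximin = -1, Minimax = -1, Saddle: True

Work:
Row minimums: [-1, -1] → maximin = -1
Column maximums: [-1, 5, 1] → minimax = -1
Saddle point exists! Game value = -1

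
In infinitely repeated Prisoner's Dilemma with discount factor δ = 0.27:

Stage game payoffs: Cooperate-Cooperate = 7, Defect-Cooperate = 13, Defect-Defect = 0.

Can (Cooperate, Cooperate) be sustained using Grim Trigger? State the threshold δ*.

δ* = 0.4615; since δ = 0.27 < 0.4615, cooperation cannot be sustained

Work:
For Grim Trigger:
Cooperate forever: 7/(1-δ)
Defect then punished: 13 + 0·δ/(1-δ)
Need: 7/(1-δ) ≥ 13 + 0·δ/(1-δ)
Solving: δ ≥ (T-R)/(T-P) = (13-7)/(13-0) = 0.4615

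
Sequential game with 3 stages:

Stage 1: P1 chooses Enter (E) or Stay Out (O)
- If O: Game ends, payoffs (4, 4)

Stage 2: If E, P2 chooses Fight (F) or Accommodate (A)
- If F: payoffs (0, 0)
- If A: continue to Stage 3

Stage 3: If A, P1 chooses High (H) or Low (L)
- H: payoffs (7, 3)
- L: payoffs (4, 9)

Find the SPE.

SPE: (E, A, H); Outcome (7, 3)

Work:
Stage 3: P1 chooses H (7 vs 4)
Stage 2: P2: F->0, A->3 (anticipating H). Choose A
Stage 1: P1: O->4, E->7 (anticipating A, H). Choose E
SPE path: E -> A -> H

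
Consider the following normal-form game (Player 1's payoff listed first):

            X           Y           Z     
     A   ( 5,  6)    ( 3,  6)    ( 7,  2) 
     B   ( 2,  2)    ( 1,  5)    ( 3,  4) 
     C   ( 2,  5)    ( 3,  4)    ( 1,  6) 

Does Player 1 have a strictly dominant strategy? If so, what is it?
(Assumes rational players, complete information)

No strictly dominant strategy exists for Player 1

Work:
A strategy strictly dominates another if it gives a strictly higher payoff against every opponent action. Compare each pair of P1's strategies column-by-column:
  A vs B: [5 vs 2, 3 vs 1, 7 vs 3] → A strictly dominates B
  A vs C: [5 vs 2, 3 vs 3, 7 vs 1] → A does not strictly dominate C (column Y: 3 ≤ 3)
  B vs A: [2 vs 5, 1 vs 3, 3 vs 7] → B does not strictly dominate A (column X: 2 ≤ 5)
  B vs C: [2 vs 2, 1 vs 3, 3 vs 1] → B does not strictly dominate C (column X: 2 ≤ 2)
  C vs A: [2 vs 5, 3 vs 3, 1 vs 7] → C does not strictly dominate A (column X: 2 ≤ 5)
  C vs B: [2 vs 2, 3 vs 1, 1 vs 3] → C does not strictly dominate B (column X: 2 ≤ 2)
No single strategy strictly dominates all others → no strictly dominant strategy.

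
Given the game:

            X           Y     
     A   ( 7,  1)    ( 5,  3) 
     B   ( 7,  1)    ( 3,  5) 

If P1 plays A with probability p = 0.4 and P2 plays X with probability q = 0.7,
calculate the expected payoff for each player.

E[P1] = 6.04, E[P2] = 1.96

Work:
E[P1] = p·q·π₁(A,X) + p·(1-q)·π₁(A,Y) + (1-p)·q·π₁(B,X) + (1-p)·(1-q)·π₁(B,Y)
= 0.4·0.7·7 + 0.4·0.3·5 + 0.6·0.7·7 + 0.6·0.3·3
= 6.04

E[P2] = 1.96 (similar calculation)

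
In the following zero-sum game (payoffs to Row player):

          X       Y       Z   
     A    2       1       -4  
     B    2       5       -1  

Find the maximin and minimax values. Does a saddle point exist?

Maximin = -1, Minimax = -1, Saddle: True

Work:
Row minimums: [-4, -1] → maximin = -1
Column maximums: [2, 5, -1] → minimax = -1
Saddle point exists! Game value = -1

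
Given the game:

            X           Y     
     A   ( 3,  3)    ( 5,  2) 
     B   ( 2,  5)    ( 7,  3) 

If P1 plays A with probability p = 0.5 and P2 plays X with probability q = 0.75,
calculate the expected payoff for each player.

E[P1] = 3.375, E[P2] = 3.625

Work:
E[P1] = p·q·π₁(A,X) + p·(1-q)·π₁(A,Y) + (1-p)·q·π₁(B,X) + (1-p)·(1-q)·π₁(B,Y)
= 0.5·0.75·3 + 0.5·0.25·5 + 0.5·0.75·2 + 0.5·0.25·7
= 3.375

E[P2] = 3.625 (similar calculation)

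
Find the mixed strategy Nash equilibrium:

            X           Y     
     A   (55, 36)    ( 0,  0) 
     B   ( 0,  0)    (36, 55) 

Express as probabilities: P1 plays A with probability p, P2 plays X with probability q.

p = 0.6044, q = 0.3956

Work:
Find probabilities that make opponent indifferent:
P2 chooses q to make P1 indifferent between A and B
P1 chooses p to make P2 indifferent between X and Y
Mixed NE: P1 plays (A: 0.6044, B: 0.3956), P2 plays (X: 0.3956, Y: 0.6044)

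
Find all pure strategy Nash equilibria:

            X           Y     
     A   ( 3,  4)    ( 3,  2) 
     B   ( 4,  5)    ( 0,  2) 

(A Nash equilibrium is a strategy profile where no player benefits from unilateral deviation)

Nash equilibrium: (B, X)

Work:
Best responses:
  P1 vs X: payoffs [3, 4] → best response B (payoff 4)
  P1 vs Y: payoffs [3, 0] → best response A (payoff 3)
  P2 vs A: payoffs [4, 2] → best response X (payoff 4)
  P2 vs B: payoffs [5, 2] → best response X (payoff 5)
Mutual best responses: (B,X) → Nash equilibria.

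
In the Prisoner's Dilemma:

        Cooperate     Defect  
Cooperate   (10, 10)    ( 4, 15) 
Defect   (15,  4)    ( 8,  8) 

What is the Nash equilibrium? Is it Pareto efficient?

(Defect, Defect) is NE; not Pareto efficient

Work:
Defect dominates Cooperate for both players:
If P2 cooperates: Defect (15) > Cooperate (10)
If P2 defects: Defect (8) > Cooperate (4)
NE: (Defect, Defect) with payoff (8, 8)
But (Cooperate, Cooperate) = (10, 10) Pareto dominates (8, 8)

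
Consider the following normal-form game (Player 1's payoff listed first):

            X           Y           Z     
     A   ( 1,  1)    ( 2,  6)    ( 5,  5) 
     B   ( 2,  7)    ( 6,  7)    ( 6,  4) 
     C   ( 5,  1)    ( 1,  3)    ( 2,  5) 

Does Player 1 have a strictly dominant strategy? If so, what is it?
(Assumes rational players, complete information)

No strictly dominant strategy exists for Player 1

Work:
A strategy strictly dominates another if it gives a strictly higher payoff against every opponent action. Compare each pair of P1's strategies column-by-column:
  A vs B: [1 vs 2, 2 vs 6, 5 vs 6] → A does not strictly dominate B (column X: 1 ≤ 2)
  A vs C: [1 vs 5, 2 vs 1, 5 vs 2] → A does not strictly dominate C (column X: 1 ≤ 5)
  B vs A: [2 vs 1, 6 vs 2, 6 vs 5] → B strictly dominates A
  B vs C: [2 vs 5, 6 vs 1, 6 vs 2] → B does not strictly dominate C (column X: 2 ≤ 5)
  C vs A: [5 vs 1, 1 vs 2, 2 vs 5] → C does not strictly dominate A (column Y: 1 ≤ 2)
  C vs B: [5 vs 2, 1 vs 6, 2 vs 6] → C does not strictly dominate B (column Y: 1 ≤ 6)
No single strategy strictly dominates all others → no strictly dominant strategy.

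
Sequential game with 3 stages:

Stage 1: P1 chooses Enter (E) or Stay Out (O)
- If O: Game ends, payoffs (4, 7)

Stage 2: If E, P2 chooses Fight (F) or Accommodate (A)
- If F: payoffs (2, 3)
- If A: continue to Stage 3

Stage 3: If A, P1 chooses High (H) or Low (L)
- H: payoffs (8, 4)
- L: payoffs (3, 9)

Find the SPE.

SPE: (E, A, H); Outcome (8, 4)

Work:
Stage 3: P1 chooses H (8 vs 3)
Stage 2: P2: F->3, A->4 (anticipating H). Choose A
Stage 1: P1: O->4, E->8 (anticipating A, H). Choose E
SPE path: E -> A -> H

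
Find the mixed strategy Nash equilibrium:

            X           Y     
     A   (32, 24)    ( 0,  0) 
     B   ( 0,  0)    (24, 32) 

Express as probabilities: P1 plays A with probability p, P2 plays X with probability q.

p = 0.5714, q = 0.4286

Work:
Find probabilities that make opponent indifferent:
P2 chooses q to make P1 indifferent between A and B
P1 chooses p to make P2 indifferent between X and Y
Mixed NE: P1 plays (A: 0.5714, B: 0.4286), P2 plays (X: 0.4286, Y: 0.5714)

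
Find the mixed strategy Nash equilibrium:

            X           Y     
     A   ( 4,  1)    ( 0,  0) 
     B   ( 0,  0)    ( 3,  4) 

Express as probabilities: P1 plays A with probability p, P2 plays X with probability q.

p = 0.8, q = 0.4286

Work:
Find probabilities that make opponent indifferent:
P2 chooses q to make P1 indifferent between A and B
P1 chooses p to make P2 indifferent between X and Y
Mixed NE: P1 plays (A: 0.8, B: 0.2), P2 plays (X: 0.4286, Y: 0.5714)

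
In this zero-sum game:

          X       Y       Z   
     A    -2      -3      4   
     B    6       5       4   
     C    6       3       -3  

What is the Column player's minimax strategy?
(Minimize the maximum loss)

Column should play Z, value = 4

Work:
Column player minimizes Row's maximum payoff:
Column X: max payoff to Row = 6
Column Y: max payoff to Row = 5
Column Z: max payoff to Row = 4
Minimum is 4, achieved by column Z.
Minimax strategy: Z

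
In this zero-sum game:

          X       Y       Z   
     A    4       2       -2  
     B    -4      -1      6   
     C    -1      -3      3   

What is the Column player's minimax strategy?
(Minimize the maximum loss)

Column should play Y, value = 2

Work:
Column player minimizes Row's maximum payoff:
Column X: max payoff to Row = 4
Column Y: max payoff to Row = 2
Column Z: max payoff to Row = 6
Minimum is 2, achieved by column Y.
Minimax strategy: Y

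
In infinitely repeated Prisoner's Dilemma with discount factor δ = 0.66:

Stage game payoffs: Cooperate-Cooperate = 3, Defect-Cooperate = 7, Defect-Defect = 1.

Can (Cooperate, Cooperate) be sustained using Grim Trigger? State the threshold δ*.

δ* = 0.6667; since δ = 0.66 < 0.6667, cooperation cannot be sustained

Work:
For Grim Trigger:
Cooperate forever: 3/(1-δ)
Defect then punished: 7 + 1·δ/(1-δ)
Need: 3/(1-δ) ≥ 7 + 1·δ/(1-δ)
Solving: δ ≥ (T-R)/(T-P) = (7-3)/(7-1) = 0.6667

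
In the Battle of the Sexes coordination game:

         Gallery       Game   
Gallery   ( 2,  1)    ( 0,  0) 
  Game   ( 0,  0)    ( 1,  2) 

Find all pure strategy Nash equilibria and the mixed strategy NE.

Pure NE: (Gallery, Gallery) and (Game, Game); Mixed NE: p = 0.6667, q = 0.3333

Work:
Check pure NE:
(Gallery, Gallery): (2, 1) - no unilateral deviation beneficial
(Game, Game): (1, 2) - no unilateral deviation beneficial
Mixed NE: P1 plays Gallery with p = 0.6667, P2 plays Gallery with q = 0.3333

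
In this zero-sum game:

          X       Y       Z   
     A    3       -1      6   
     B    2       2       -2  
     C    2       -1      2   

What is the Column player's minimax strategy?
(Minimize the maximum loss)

Column should play Y, value = 2

Work:
Column player minimizes Row's maximum payoff:
Column X: max payoff to Row = 3
Column Y: max payoff to Row = 2
Column Z: max payoff to Row = 6
Minimum is 2, achieved by column Y.
Minimax strategy: Y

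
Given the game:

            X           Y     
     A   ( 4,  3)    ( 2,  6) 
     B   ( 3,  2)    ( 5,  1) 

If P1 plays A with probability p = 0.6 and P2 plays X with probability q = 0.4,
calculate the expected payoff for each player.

E[P1] = 3.36, E[P2] = 3.44

Work:
E[P1] = p·q·π₁(A,X) + p·(1-q)·π₁(A,Y) + (1-p)·q·π₁(B,X) + (1-p)·(1-q)·π₁(B,Y)
= 0.6·0.4·4 + 0.6·0.6·2 + 0.4·0.4·3 + 0.4·0.6·5
= 3.36

E[P2] = 3.44 (similar calculation)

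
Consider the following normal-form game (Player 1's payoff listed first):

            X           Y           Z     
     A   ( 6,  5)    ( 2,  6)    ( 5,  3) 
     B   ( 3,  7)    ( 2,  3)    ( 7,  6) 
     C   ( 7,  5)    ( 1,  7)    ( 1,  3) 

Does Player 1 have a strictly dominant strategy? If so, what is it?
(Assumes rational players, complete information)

No strictly dominant strategy exists for Player 1

Work:
A strategy strictly dominates another if it gives a strictly higher payoff against every opponent action. Compare each pair of P1's strategies column-by-column:
  A vs B: [6 vs 3, 2 vs 2, 5 vs 7] → A does not strictly dominate B (column Y: 2 ≤ 2)
  A vs C: [6 vs 7, 2 vs 1, 5 vs 1] → A does not strictly dominate C (column X: 6 ≤ 7)
  B vs A: [3 vs 6, 2 vs 2, 7 vs 5] → B does not strictly dominate A (column X: 3 ≤ 6)
  B vs C: [3 vs 7, 2 vs 1, 7 vs 1] → B does not strictly dominate C (column X: 3 ≤ 7)
  C vs A: [7 vs 6, 1 vs 2, 1 vs 5] → C does not strictly dominate A (column Y: 1 ≤ 2)
  C vs B: [7 vs 3, 1 vs 2, 1 vs 7] → C does not strictly dominate B (column Y: 1 ≤ 2)
No single strategy strictly dominates all others → no strictly dominant strategy.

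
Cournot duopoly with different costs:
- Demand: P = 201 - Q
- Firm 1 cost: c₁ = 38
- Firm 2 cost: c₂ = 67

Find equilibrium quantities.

q₁* = 64.0, q₂* = 35.0

Work:
Reaction: q₁ = (201 - 38 - q₂)/2
Reaction: q₂ = (201 - 67 - q₁)/2
Solve simultaneously:
q₁* = (201 - 2×38 + 67)/3 = 64.0
q₂* = (201 - 2×67 + 38)/3 = 35.0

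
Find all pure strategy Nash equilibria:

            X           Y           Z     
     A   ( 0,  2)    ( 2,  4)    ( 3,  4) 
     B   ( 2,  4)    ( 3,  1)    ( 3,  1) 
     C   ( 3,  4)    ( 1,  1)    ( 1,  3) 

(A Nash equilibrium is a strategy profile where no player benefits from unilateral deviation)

Nash equilibrium: (A, Z), (C, X)

Work:
Best responses:
  P1 vs X: payoffs [0, 2, 3] → best response C (payoff 3)
  P1 vs Y: payoffs [2, 3, 1] → best response B (payoff 3)
  P1 vs Z: payoffs [3, 3, 1] → best response A/B (payoff 3)
  P2 vs A: payoffs [2, 4, 4] → best response Y/Z (payoff 4)
  P2 vs B: payoffs [4, 1, 1] → best response X (payoff 4)
  P2 vs C: payoffs [4, 1, 3] → best response X (payoff 4)
Mutual best responses: (A,Z), (C,X) → Nash equilibria.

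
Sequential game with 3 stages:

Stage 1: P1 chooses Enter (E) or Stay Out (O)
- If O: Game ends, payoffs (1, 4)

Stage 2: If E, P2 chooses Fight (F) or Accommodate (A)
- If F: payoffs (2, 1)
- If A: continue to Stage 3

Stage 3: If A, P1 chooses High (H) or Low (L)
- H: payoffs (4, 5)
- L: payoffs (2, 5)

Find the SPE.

SPE: (E, A, H); Outcome (4, 5)

Work:
Stage 3: P1 chooses H (4 vs 2)
Stage 2: P2: F->1, A->5 (anticipating H). Choose A
Stage 1: P1: O->1, E->4 (anticipating A, H). Choose E
SPE path: E -> A -> H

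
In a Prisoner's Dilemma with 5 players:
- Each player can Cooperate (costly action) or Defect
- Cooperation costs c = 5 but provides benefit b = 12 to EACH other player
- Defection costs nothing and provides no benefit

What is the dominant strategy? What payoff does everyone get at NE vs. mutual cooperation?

Dominant: Defect; NE payoff = 0; Coop payoff = 43

Work:
Defect dominates (saves cost c = 5, benefit to others is external)
NE: All defect → everyone gets 0
If all cooperate: each receives (4)×12 - 5 = 43
Social dilemma: 43 > 0 but NE gives 0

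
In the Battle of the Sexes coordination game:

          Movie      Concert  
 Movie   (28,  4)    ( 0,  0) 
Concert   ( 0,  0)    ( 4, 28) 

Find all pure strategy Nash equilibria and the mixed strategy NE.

Pure NE: (Movie, Movie) and (Concert, Concert); Mixed NE: p = 0.875, q = 0.125

Work:
Check pure NE:
(Movie, Movie): (28, 4) - no unilateral deviation beneficial
(Concert, Concert): (4, 28) - no unilateral deviation beneficial
Mixed NE: P1 plays Movie with p = 0.875, P2 plays Movie with q = 0.125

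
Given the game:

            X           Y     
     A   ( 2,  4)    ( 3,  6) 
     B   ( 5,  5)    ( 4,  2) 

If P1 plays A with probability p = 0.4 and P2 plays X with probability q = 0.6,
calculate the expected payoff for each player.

E[P1] = 3.72, E[P2] = 4.2

Work:
E[P1] = p·q·π₁(A,X) + p·(1-q)·π₁(A,Y) + (1-p)·q·π₁(B,X) + (1-p)·(1-q)·π₁(B,Y)
= 0.4·0.6·2 + 0.4·0.4·3 + 0.6·0.6·5 + 0.6·0.4·4
= 3.72

E[P2] = 4.2 (similar calculation)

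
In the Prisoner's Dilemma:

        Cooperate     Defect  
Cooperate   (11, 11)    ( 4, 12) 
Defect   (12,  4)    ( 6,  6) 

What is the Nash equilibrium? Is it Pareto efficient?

(Defect, Defect) is NE; not Pareto efficient

Work:
Defect dominates Cooperate for both players:
If P2 cooperates: Defect (12) > Cooperate (11)
If P2 defects: Defect (6) > Cooperate (4)
NE: (Defect, Defect) with payoff (6, 6)
But (Cooperate, Cooperate) = (11, 11) Pareto dominates (6, 6)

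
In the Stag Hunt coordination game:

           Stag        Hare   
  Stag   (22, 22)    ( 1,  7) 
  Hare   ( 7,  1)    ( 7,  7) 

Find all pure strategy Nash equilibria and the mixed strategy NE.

Pure NE: (Stag, Stag) and (Hare, Hare); Mixed NE: p = 0.2857, q = 0.2857

Work:
Check pure NE:
(Stag, Stag): (22, 22) - no unilateral deviation beneficial
(Hare, Hare): (7, 7) - no unilateral deviation beneficial
Mixed NE: P1 plays Stag with p = 0.2857, P2 plays Stag with q = 0.2857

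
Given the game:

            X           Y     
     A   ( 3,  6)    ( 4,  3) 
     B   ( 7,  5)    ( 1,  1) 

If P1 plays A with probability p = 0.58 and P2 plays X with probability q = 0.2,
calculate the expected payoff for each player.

E[P1] = 3.128, E[P2] = 2.844

Work:
E[P1] = p·q·π₁(A,X) + p·(1-q)·π₁(A,Y) + (1-p)·q·π₁(B,X) + (1-p)·(1-q)·π₁(B,Y)
= 0.58·0.2·3 + 0.58·0.8·4 + 0.42·0.2·7 + 0.42·0.8·1
= 3.128

E[P2] = 2.844 (similar calculation)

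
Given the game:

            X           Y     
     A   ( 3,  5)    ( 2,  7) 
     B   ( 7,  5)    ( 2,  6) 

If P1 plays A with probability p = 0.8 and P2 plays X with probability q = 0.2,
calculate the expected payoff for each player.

E[P1] = 2.36, E[P2] = 6.44

Work:
E[P1] = p·q·π₁(A,X) + p·(1-q)·π₁(A,Y) + (1-p)·q·π₁(B,X) + (1-p)·(1-q)·π₁(B,Y)
= 0.8·0.2·3 + 0.8·0.8·2 + 0.2·0.2·7 + 0.2·0.8·2
= 2.36

E[P2] = 6.44 (similar calculation)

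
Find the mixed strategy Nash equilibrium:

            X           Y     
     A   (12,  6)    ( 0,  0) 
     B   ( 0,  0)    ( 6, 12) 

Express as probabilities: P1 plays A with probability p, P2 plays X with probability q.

p = 0.6667, q = 0.3333

Work:
Find probabilities that make opponent indifferent:
P2 chooses q to make P1 indifferent between A and B
P1 chooses p to make P2 indifferent between X and Y
Mixed NE: P1 plays (A: 0.6667, B: 0.3333), P2 plays (X: 0.3333, Y: 0.6667)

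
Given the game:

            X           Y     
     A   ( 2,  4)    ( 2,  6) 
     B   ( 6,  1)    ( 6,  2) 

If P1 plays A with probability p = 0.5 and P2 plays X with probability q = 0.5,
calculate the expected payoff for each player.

E[P1] = 4.0, E[P2] = 3.25

Work:
E[P1] = p·q·π₁(A,X) + p·(1-q)·π₁(A,Y) + (1-p)·q·π₁(B,X) + (1-p)·(1-q)·π₁(B,Y)
= 0.5·0.5·2 + 0.5·0.5·2 + 0.5·0.5·6 + 0.5·0.5·6
= 4.0

E[P2] = 3.25 (similar calculation)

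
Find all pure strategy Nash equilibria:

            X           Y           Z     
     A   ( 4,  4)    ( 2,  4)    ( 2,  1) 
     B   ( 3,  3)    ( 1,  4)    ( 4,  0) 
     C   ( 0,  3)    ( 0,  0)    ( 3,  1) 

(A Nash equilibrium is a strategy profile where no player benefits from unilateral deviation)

Nash equilibrium: (A, X), (A, Y)

Work:
Best responses:
  P1 vs X: payoffs [4, 3, 0] → best response A (payoff 4)
  P1 vs Y: payoffs [2, 1, 0] → best response A (payoff 2)
  P1 vs Z: payoffs [2, 4, 3] → best response B (payoff 4)
  P2 vs A: payoffs [4, 4, 1] → best response X/Y (payoff 4)
  P2 vs B: payoffs [3, 4, 0] → best response Y (payoff 4)
  P2 vs C: payoffs [3, 0, 1] → best response X (payoff 3)
Mutual best responses: (A,X), (A,Y) → Nash equilibria.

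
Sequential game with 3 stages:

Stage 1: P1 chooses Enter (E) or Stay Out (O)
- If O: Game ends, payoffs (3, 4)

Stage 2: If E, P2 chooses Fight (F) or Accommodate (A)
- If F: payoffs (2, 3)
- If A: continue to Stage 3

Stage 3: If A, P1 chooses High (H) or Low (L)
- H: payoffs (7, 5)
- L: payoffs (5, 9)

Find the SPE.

SPE: (E, A, H); Outcome (7, 5)

Work:
Stage 3: P1 chooses H (7 vs 5)
Stage 2: P2: F->3, A->5 (anticipating H). Choose A
Stage 1: P1: O->3, E->7 (anticipating A, H). Choose E
SPE path: E -> A -> H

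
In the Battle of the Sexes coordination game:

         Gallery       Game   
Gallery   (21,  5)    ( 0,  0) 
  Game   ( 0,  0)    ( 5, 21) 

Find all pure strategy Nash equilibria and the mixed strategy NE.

Pure NE: (Gallery, Gallery) and (Game, Game); Mixed NE: p = 0.8077, q = 0.1923

Work:
Check pure NE:
(Gallery, Gallery): (21, 5) - no unilateral deviation beneficial
(Game, Game): (5, 21) - no unilateral deviation beneficial
Mixed NE: P1 plays Gallery with p = 0.8077, P2 plays Gallery with q = 0.1923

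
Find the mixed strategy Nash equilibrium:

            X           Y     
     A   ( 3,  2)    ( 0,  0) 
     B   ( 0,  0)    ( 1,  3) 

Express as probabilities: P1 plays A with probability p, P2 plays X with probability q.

p = 0.6, q = 0.25

Work:
Find probabilities that make opponent indifferent:
P2 chooses q to make P1 indifferent between A and B
P1 chooses p to make P2 indifferent between X and Y
Mixed NE: P1 plays (A: 0.6, B: 0.4), P2 plays (X: 0.25, Y: 0.75)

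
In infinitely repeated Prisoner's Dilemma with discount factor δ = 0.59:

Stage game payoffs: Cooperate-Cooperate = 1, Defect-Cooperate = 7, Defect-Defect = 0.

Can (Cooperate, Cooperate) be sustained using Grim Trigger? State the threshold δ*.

δ* = 0.8571; since δ = 0.59 < 0.8571, cooperation cannot be sustained

Work:
For Grim Trigger:
Cooperate forever: 1/(1-δ)
Defect then punished: 7 + 0·δ/(1-δ)
Need: 1/(1-δ) ≥ 7 + 0·δ/(1-δ)
Solving: δ ≥ (T-R)/(T-P) = (7-1)/(7-0) = 0.8571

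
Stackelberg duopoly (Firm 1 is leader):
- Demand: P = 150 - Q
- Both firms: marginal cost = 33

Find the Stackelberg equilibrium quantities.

q₁* (leader) = 58.5, q₂* (follower) = 29.25

Work:
Follower's reaction: q₂ = (a - c - q₁)/2
Leader substitutes: π₁ = q₁·(a - q₁ - (a-c-q₁)/2 - c)
FOC: q₁* = (150 - 33)/2 = 58.50
Then: q₂* = (150 - 33 - 58.5)/2 = 29.25
Leader has first-mover advantage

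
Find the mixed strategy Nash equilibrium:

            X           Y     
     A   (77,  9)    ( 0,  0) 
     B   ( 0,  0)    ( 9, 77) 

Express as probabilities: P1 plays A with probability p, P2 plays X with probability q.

p = 0.8953, q = 0.1047

Work:
Find probabilities that make opponent indifferent:
P2 chooses q to make P1 indifferent between A and B
P1 chooses p to make P2 indifferent between X and Y
Mixed NE: P1 plays (A: 0.8953, B: 0.1047), P2 plays (X: 0.1047, Y: 0.8953)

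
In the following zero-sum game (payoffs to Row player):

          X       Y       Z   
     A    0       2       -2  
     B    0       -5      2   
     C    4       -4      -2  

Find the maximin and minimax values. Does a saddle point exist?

Maximin = -2, Minimax = 2, Saddle: False

Work:
Row minimums: [-2, -5, -4] → maximin = -2
Column maximums: [4, 2, 2] → minimax = 2
No saddle point (maximin ≠ minimax). Mixed strategy needed.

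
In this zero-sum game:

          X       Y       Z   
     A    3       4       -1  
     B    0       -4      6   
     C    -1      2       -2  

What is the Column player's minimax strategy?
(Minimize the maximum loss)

Column should play X, value = 3

Work:
Column player minimizes Row's maximum payoff:
Column X: max payoff to Row = 3
Column Y: max payoff to Row = 4
Column Z: max payoff to Row = 6
Minimum is 3, achieved by column X.
Minimax strategy: X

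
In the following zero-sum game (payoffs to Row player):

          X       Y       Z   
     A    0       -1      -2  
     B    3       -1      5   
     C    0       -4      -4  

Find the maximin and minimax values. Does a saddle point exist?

Maximin = -1, Minimax = -1, Saddle: True

Work:
Row minimums: [-2, -1, -4] → maximin = -1
Column maximums: [3, -1, 5] → minimax = -1
Saddle point exists! Game value = -1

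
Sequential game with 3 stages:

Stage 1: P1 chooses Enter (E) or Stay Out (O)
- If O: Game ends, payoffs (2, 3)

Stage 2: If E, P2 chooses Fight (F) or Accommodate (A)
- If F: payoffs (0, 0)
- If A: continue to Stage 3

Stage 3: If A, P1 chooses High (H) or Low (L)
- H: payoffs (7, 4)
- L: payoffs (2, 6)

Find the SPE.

SPE: (E, A, H); Outcome (7, 4)

Work:
Stage 3: P1 chooses H (7 vs 2)
Stage 2: P2: F->0, A->4 (anticipating H). Choose A
Stage 1: P1: O->2, E->7 (anticipating A, H). Choose E
SPE path: E -> A -> H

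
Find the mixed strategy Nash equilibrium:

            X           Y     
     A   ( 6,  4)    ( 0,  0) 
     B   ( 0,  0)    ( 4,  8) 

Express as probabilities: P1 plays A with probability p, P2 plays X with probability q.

p = 0.6667, q = 0.4

Work:
Find probabilities that make opponent indifferent:
P2 chooses q to make P1 indifferent between A and B
P1 chooses p to make P2 indifferent between X and Y
Mixed NE: P1 plays (A: 0.6667, B: 0.3333), P2 plays (X: 0.4, Y: 0.6)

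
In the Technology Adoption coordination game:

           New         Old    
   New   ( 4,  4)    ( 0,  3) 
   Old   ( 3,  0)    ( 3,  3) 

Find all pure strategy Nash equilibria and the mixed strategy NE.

Pure NE: (New, New) and (Old, Old); Mixed NE: p = 0.75, q = 0.75

Work:
Check pure NE:
(New, New): (4, 4) - no unilateral deviation beneficial
(Old, Old): (3, 3) - no unilateral deviation beneficial
Mixed NE: P1 plays New with p = 0.75, P2 plays New with q = 0.75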